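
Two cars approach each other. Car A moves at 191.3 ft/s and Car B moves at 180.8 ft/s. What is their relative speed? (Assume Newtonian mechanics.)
v_rel = v_A + v_B = 191.3 + 180.8 = 372.1 ft/s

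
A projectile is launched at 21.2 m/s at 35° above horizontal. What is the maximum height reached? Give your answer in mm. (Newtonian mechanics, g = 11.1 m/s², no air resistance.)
H = v₀²sin²(θ)/(2g) (with unit conversion) = 6660.0 mm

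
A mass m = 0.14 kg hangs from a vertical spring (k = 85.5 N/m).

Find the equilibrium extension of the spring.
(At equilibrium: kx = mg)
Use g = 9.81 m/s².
x_eq = mg/k = 0.14×9.81/85.5 = 0.01606 m = 1.606 cm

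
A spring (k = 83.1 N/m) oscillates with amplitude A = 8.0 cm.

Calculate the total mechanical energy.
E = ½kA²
E = ½kA² = ½×83.1×(0.08)² = 0.2659 J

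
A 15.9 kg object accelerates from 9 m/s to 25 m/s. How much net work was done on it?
W_net = ΔKE = ½m(v₂² − v₁²) = ½×15.9×(25² − 9²) = 4324.8 J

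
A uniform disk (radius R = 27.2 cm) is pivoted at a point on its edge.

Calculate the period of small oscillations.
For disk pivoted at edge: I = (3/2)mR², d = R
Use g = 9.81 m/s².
I/m = (3/2)R² = 0.111 m²; d = R = 0.272 m
T = 2π√((3/2)R²/(gR)) = 2π√(3R/(2g)) = 1.281 s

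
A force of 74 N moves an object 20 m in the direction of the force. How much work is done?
W = Fd = 74×20 = 1480.0 J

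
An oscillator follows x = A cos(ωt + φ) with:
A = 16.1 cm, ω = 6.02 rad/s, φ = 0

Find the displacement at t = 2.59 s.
x = A cos(ωt + φ) = 16.1×cos(6.02×2.59 + 0) = -15.99 cm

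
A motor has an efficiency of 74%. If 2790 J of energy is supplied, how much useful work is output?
W_out = η × W_in = 0.74 × 2790 = 2064.6 J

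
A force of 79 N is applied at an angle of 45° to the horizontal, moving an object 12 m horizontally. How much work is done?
W = Fd cosθ = 79×12×cos(45°) = 670.34 J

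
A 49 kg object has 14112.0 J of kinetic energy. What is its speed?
KE = ½mv² → v = √(2KE/m) = √(2×14112.0/49) = 24.0 m/s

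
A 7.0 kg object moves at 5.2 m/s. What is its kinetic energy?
KE = ½mv² = ½×7.0×5.2² = 94.64 J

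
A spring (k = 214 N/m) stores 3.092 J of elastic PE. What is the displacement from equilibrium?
PE = ½kx² → x = √(2PE/k) = √(2×3.092/214) = 0.17 m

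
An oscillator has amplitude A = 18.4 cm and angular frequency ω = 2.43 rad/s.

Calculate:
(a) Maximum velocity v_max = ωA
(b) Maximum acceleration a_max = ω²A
v_max = ωA = 2.43×0.184 = 0.4471 m/s
a_max = ω²A = 2.43²×0.184 = 1.087 m/s²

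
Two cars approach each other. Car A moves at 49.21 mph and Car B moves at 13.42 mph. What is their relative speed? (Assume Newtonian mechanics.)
v_rel = v_A + v_B = 49.21 + 13.42 = 62.63 mph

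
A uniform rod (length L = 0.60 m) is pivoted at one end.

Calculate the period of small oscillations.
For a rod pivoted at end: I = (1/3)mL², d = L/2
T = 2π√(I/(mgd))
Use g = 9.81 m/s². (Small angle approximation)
I/m = (1/3)L² = 0.12 m²; d = L/2 = 0.3 m
T = 2π√(I/(mgd)) = 2π√(0.12/(9.81×0.3)) = 1.269 s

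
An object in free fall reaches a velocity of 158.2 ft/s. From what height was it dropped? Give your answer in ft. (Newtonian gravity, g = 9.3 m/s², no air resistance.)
h = v²/(2g) (with unit conversion) = 410.1 ft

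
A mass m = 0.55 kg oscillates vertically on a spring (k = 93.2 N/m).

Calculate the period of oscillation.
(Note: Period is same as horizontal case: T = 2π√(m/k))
T = 2π√(m/k) = 2π√(0.55/93.2) = 0.4827 s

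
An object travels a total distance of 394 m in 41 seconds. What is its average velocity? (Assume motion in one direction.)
v_avg = Δd / Δt = 394 / 41 = 9.61 m/s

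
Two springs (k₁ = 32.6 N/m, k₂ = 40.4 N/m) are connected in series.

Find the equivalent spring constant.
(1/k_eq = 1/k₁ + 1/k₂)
1/k_eq = 1/32.6 + 1/40.4 = 0.055427; k_eq = 18.04 N/m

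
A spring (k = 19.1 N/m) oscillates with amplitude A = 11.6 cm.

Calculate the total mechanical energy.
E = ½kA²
E = ½kA² = ½×19.1×(0.116)² = 0.1285 J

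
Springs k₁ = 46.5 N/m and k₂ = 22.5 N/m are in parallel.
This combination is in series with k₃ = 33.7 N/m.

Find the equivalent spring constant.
k₁₂ = k₁ + k₂ = 69 N/m (parallel)
1/k_eq = 1/k₁₂ + 1/k₃ → k_eq = 22.64 N/m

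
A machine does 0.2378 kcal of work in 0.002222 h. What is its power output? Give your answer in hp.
P = W/t = 995 J / 7.999 s = 124.4 W = 0.1668 hp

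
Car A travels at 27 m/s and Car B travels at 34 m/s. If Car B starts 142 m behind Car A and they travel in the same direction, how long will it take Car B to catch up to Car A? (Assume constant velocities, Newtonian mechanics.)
Relative speed: v_rel = 34 - 27 = 7 m/s
Time to catch: t = d₀/v_rel = 142/7 = 20.29 s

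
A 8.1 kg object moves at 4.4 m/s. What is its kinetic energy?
KE = ½mv² = ½×8.1×4.4² = 78.408 J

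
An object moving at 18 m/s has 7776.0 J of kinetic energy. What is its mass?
KE = ½mv² → m = 2KE/v² = 2×7776.0/18² = 48.0 kg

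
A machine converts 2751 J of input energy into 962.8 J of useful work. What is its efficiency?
η = W_out/W_in = 962.8/2751 = 0.35 = 35.0%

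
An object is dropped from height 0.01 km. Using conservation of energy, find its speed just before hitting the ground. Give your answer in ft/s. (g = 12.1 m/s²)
mgh = ½mv² → v = √(2gh) = √(2×12.1×10) = 15.56 m/s = 51.04 ft/s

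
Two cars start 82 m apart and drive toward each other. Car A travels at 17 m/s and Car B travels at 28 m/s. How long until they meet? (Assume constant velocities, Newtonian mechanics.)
Combined speed: v_combined = 17 + 28 = 45 m/s
Time to meet: t = d/45 = 82/45 = 1.82 s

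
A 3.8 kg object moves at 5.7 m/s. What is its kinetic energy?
KE = ½mv² = ½×3.8×5.7² = 61.731 J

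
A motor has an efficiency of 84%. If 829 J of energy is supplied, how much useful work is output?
W_out = η × W_in = 0.84 × 829 = 696.36 J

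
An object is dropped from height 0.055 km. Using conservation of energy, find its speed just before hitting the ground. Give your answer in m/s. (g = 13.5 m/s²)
mgh = ½mv² → v = √(2gh) = √(2×13.5×55) = 38.54 m/s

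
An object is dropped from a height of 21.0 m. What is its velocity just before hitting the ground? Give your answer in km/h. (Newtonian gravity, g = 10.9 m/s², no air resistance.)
v = √(2gh) (with unit conversion) = 77.03 km/h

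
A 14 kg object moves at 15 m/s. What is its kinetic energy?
KE = ½mv² = ½×14×15² = 1575.0 J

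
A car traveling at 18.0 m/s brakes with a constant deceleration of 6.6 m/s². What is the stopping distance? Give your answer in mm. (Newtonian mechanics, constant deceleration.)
d = v₀² / (2a) (with unit conversion) = 24550.0 mm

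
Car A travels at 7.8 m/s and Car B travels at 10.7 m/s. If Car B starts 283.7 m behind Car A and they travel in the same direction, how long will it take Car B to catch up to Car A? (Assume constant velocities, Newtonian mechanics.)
Relative speed: v_rel = 10.7 - 7.8 = 2.9 m/s
Time to catch: t = d₀/v_rel = 283.7/2.9 = 97.83 s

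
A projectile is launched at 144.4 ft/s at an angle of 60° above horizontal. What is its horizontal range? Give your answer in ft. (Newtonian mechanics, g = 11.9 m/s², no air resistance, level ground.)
R = v₀² sin(2θ) / g (with unit conversion) = 462.5 ft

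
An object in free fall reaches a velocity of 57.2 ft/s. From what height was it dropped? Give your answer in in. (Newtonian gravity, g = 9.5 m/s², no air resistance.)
h = v²/(2g) (with unit conversion) = 629.8 in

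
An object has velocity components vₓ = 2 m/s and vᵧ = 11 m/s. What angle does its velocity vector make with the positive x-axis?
θ = arctan(vᵧ/vₓ) = arctan(11/2) = 79.7°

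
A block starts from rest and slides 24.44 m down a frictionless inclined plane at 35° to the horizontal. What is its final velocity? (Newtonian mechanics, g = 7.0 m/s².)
a = g sin(θ) = 7.0 × sin(35°) = 4.02 m/s²
v = √(2ad) = √(2 × 4.02 × 24.44) = 14.01 m/s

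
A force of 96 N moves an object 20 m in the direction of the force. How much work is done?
W = Fd = 96×20 = 1920.0 J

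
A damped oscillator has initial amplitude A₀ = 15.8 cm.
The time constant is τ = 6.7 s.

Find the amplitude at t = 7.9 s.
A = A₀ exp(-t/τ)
A = A₀ exp(−t/τ) = 15.8×exp(−7.9/6.7) = 4.859 cm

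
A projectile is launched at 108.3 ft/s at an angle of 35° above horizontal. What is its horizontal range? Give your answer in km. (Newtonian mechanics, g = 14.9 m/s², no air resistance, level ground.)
R = v₀² sin(2θ) / g (with unit conversion) = 0.06872 km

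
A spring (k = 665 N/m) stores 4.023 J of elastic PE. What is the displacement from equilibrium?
PE = ½kx² → x = √(2PE/k) = √(2×4.023/665) = 0.11 m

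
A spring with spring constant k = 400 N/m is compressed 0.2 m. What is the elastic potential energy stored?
PE = ½kx² = ½×400×0.2² = 8.0 J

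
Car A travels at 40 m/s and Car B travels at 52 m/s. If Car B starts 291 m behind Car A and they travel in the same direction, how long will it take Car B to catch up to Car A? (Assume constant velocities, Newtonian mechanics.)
Relative speed: v_rel = 52 - 40 = 12 m/s
Time to catch: t = d₀/v_rel = 291/12 = 24.25 s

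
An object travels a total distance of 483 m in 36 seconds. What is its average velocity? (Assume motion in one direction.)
v_avg = Δd / Δt = 483 / 36 = 13.42 m/s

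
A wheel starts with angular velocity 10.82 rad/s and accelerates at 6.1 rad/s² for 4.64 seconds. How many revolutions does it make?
θ = ω₀t + ½αt² = 10.82×4.64 + ½×6.1×4.64² = 115.87 rad
Revolutions = θ/(2π) = 115.87/(2π) = 18.44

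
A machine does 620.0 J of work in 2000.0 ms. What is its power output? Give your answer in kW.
P = W/t = 620 J / 2 s = 310 W = 0.31 kW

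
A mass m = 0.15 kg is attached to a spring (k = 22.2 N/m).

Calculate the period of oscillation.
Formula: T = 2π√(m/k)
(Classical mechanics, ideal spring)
T = 2π√(m/k) = 2π√(0.15/22.2) = 0.5165 s; f = 1/T = 1.936 Hz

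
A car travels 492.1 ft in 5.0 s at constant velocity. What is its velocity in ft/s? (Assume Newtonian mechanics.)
v = d/t (with unit conversion) = 98.42 ft/s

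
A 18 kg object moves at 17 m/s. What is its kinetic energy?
KE = ½mv² = ½×18×17² = 2601.0 J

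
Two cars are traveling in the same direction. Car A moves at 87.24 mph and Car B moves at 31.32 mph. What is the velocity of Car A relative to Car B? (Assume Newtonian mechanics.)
v_rel = v_A - v_B = 87.24 - 31.32 = 55.92 mph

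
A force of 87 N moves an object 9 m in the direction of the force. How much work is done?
W = Fd = 87×9 = 783.0 J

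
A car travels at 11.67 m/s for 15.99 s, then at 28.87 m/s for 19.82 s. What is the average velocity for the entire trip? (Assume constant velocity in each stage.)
d₁ = v₁t₁ = 11.67 × 15.99 = 186.603 m
d₂ = v₂t₂ = 28.87 × 19.82 = 572.203 m
d_total = 758.81 m, t_total = 35.81 s
v_avg = d_total/t_total = 758.81/35.81 = 21.19 m/s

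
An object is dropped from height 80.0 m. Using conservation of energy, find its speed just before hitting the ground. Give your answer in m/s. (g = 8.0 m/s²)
mgh = ½mv² → v = √(2gh) = √(2×8.0×80) = 35.78 m/s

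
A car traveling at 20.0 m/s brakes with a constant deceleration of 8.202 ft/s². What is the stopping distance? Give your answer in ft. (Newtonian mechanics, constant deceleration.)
d = v₀² / (2a) (with unit conversion) = 262.5 ft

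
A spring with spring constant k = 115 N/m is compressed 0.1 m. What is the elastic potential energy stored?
PE = ½kx² = ½×115×0.1² = 0.575 J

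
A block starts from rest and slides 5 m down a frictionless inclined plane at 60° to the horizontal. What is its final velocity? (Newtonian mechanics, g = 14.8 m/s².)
a = g sin(θ) = 14.8 × sin(60°) = 12.82 m/s²
v = √(2ad) = √(2 × 12.82 × 5) = 11.32 m/s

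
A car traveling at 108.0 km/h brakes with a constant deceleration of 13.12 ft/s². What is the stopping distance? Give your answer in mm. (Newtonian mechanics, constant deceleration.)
d = v₀² / (2a) (with unit conversion) = 112500.0 mm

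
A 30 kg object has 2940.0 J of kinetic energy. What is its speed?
KE = ½mv² → v = √(2KE/m) = √(2×2940.0/30) = 14.0 m/s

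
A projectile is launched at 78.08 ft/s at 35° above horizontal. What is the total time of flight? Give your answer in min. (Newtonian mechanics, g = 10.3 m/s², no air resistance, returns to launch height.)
T = 2v₀sin(θ)/g (with unit conversion) = 0.04418 min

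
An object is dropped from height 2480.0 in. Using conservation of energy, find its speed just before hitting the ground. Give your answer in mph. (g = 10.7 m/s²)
mgh = ½mv² → v = √(2gh) = √(2×10.7×62.99) = 36.72 m/s = 82.13 mph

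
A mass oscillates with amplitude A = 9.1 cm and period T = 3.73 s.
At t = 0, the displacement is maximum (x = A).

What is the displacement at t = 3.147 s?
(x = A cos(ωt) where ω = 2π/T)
ω = 2π/T = 2π/3.73 = 1.685 rad/s
x = A cos(ωt) = 9.1×cos(1.685×3.147) = 5.053 cm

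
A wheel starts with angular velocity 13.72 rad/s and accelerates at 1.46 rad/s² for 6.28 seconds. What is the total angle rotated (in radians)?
θ = ω₀t + ½αt² = 13.72×6.28 + ½×1.46×6.28² = 114.95 rad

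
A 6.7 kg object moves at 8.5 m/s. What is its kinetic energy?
KE = ½mv² = ½×6.7×8.5² = 242.0375 J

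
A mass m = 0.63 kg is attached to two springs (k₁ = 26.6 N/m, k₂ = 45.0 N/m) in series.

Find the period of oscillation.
k_eq = k₁k₂/(k₁+k₂) = 16.72 N/m
T = 2π√(m/k_eq) = 2π√(0.63/16.72) = 1.22 s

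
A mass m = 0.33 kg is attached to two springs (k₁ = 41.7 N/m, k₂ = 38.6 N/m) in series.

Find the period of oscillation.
k_eq = k₁k₂/(k₁+k₂) = 20.05 N/m
T = 2π√(m/k_eq) = 2π√(0.33/20.05) = 0.8062 s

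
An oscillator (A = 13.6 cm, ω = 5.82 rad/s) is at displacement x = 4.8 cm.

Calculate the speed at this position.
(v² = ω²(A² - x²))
v = ω√(A² − x²) = 5.82×√(0.136² − 0.048²) = 0.7406 m/s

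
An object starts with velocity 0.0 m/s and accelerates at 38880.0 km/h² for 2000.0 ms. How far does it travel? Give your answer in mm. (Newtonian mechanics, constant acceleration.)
d = v₀t + ½at² (with unit conversion) = 6000.0 mm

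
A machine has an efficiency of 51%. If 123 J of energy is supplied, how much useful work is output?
W_out = η × W_in = 0.51 × 123 = 62.73 J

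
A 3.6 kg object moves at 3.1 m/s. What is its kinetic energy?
KE = ½mv² = ½×3.6×3.1² = 17.298 J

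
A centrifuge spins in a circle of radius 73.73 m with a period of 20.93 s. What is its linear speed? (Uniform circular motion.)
v = 2πr/T = 2π×73.73/20.93 = 22.13 m/s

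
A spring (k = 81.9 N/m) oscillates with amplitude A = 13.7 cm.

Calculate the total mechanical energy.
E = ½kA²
E = ½kA² = ½×81.9×(0.137)² = 0.7686 J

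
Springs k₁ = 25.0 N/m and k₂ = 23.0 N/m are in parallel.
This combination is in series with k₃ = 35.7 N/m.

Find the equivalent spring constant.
k₁₂ = k₁ + k₂ = 48 N/m (parallel)
1/k_eq = 1/k₁₂ + 1/k₃ → k_eq = 20.47 N/m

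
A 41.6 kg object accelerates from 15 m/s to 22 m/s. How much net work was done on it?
W_net = ΔKE = ½m(v₂² − v₁²) = ½×41.6×(22² − 15²) = 5387.2 J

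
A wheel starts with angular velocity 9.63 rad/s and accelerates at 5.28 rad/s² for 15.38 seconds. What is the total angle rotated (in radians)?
θ = ω₀t + ½αt² = 9.63×15.38 + ½×5.28×15.38² = 772.59 rad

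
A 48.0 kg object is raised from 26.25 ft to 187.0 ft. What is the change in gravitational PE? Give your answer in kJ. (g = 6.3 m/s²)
ΔPE = mg(h₂ − h₁) = 48 kg × 6.3 m/s² × (57 − 8.001) m = 1.482e+04 J = 14.82 kJ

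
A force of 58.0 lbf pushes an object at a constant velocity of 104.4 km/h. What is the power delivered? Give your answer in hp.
P = Fv = 258 N × 29 m/s = 7482 W = 10.03 hp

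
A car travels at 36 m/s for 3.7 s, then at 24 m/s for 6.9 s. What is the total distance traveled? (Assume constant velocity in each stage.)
d₁ = v₁t₁ = 36 × 3.7 = 133.2 m
d₂ = v₂t₂ = 24 × 6.9 = 165.6 m
d_total = 133.2 + 165.6 = 298.8 m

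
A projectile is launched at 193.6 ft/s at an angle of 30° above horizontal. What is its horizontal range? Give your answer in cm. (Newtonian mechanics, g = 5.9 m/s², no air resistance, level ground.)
R = v₀² sin(2θ) / g (with unit conversion) = 51110.0 cm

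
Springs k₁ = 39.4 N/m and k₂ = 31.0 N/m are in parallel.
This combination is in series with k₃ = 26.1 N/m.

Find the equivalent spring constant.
k₁₂ = k₁ + k₂ = 70.4 N/m (parallel)
1/k_eq = 1/k₁₂ + 1/k₃ → k_eq = 19.04 N/m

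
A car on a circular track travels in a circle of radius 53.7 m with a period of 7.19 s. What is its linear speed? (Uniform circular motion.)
v = 2πr/T = 2π×53.7/7.19 = 46.93 m/s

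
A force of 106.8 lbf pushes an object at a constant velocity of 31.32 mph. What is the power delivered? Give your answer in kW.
P = Fv = 475.1 N × 14 m/s = 6652 W = 6.652 kW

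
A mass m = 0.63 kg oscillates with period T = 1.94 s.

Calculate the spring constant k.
T = 2π√(m/k) → k = m(2π/T)² = 0.63×(2π/1.94)² = 6.608 N/m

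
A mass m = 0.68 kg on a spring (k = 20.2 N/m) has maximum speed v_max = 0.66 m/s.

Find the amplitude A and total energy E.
½mv²_max = ½kA² → A = v_max√(m/k) = 0.66×√(0.68/20.2) = 0.1211 m = 12.11 cm
E = ½mv²_max = ½×0.68×0.66² = 0.1481 J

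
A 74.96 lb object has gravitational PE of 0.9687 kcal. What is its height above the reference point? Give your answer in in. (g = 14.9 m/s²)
PE = mgh → h = PE/(mg) = 4053 J / (34 kg × 14.9 m/s²) = 8 m = 315.0 in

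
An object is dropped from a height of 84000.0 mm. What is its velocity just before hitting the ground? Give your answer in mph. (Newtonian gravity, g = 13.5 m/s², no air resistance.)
v = √(2gh) (with unit conversion) = 106.5 mph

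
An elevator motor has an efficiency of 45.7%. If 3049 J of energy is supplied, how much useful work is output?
W_out = η × W_in = 0.457 × 3049 = 1393.4 J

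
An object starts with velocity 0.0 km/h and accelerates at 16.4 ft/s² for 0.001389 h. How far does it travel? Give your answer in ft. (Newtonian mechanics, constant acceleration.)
d = v₀t + ½at² (with unit conversion) = 205.0 ft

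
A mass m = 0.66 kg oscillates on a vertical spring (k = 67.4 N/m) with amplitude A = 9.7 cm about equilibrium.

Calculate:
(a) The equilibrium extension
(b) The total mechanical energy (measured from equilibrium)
x_eq = mg/k = 0.66×9.81/67.4 = 0.09606 m = 9.606 cm
E = ½kA² = ½×67.4×(0.097)² = 0.3171 J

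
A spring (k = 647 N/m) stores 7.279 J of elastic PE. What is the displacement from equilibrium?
PE = ½kx² → x = √(2PE/k) = √(2×7.279/647) = 0.15 m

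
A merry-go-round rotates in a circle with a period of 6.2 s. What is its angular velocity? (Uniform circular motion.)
ω = 2π/T = 2π/6.2 = 1.0134 rad/s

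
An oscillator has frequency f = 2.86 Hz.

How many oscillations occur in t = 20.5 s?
n = f×t = 2.86×20.5 = 58.63 oscillations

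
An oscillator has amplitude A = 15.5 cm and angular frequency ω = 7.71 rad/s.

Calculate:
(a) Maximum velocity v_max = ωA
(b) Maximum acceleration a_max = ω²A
v_max = ωA = 7.71×0.155 = 1.195 m/s
a_max = ω²A = 7.71²×0.155 = 9.214 m/s²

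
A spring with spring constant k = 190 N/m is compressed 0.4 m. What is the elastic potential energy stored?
PE = ½kx² = ½×190×0.4² = 15.2 J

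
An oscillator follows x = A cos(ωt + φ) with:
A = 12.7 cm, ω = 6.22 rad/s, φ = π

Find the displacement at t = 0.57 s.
x = A cos(ωt + φ) = 12.7×cos(6.22×0.57 + π) = 11.68 cm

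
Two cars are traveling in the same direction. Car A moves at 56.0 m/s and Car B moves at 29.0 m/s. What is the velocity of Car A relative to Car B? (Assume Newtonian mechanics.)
v_rel = v_A - v_B = 56.0 - 29.0 = 27.0 m/s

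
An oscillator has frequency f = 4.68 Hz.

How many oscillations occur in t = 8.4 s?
n = f×t = 4.68×8.4 = 39.31 oscillations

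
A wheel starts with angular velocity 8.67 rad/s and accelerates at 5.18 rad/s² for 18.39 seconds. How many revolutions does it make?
θ = ω₀t + ½αt² = 8.67×18.39 + ½×5.18×18.39² = 1035.36 rad
Revolutions = θ/(2π) = 1035.36/(2π) = 164.78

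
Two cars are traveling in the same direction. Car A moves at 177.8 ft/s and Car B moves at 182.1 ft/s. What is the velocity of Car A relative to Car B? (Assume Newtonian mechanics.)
v_rel = v_A - v_B = 177.8 - 182.1 = -4.3 ft/s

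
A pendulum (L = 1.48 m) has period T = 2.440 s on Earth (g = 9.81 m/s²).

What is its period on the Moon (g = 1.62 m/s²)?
T = 2π√(L/g), so T_moon/T_earth = √(g_earth/g_moon)
T_moon = 2π√(1.48/1.62) = 6.006 s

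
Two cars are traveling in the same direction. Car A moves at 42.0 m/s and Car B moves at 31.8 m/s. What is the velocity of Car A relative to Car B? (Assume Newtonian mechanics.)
v_rel = v_A - v_B = 42.0 - 31.8 = 10.2 m/s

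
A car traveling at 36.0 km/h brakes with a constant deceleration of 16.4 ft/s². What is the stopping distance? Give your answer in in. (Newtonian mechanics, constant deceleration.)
d = v₀² / (2a) (with unit conversion) = 393.8 in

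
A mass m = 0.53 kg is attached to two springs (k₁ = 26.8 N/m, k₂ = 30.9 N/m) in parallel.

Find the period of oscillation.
k_eq = k₁+k₂ = 57.7 N/m
T = 2π√(m/k_eq) = 2π√(0.53/57.7) = 0.6022 s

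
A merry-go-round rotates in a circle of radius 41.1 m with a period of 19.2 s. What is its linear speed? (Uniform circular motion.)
v = 2πr/T = 2π×41.1/19.2 = 13.45 m/s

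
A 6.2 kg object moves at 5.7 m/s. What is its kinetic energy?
KE = ½mv² = ½×6.2×5.7² = 100.719 J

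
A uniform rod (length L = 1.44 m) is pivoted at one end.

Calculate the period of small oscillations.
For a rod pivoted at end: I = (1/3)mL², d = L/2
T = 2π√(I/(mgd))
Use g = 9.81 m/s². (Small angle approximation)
I/m = (1/3)L² = 0.6912 m²; d = L/2 = 0.72 m
T = 2π√(I/(mgd)) = 2π√(0.6912/(9.81×0.72)) = 1.966 s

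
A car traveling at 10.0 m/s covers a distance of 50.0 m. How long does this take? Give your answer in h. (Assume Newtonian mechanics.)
t = d/v (with unit conversion) = 0.001389 h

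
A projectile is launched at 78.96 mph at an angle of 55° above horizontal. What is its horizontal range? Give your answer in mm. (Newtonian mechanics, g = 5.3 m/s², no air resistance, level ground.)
R = v₀² sin(2θ) / g (with unit conversion) = 220900.0 mm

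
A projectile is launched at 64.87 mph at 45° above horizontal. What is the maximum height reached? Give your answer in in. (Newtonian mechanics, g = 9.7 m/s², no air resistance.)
H = v₀²sin²(θ)/(2g) (with unit conversion) = 853.3 in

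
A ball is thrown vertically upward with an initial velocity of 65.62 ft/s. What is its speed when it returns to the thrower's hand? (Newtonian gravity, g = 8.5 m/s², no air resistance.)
By conservation of energy, the ball returns at the same speed = 65.62 ft/s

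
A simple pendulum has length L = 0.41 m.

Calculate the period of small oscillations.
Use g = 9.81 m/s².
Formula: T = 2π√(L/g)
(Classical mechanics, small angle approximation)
T = 2π√(L/g) = 2π√(0.41/9.81) = 1.285 s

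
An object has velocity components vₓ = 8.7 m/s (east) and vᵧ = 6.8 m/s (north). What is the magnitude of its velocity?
|v| = √(vₓ² + vᵧ²) = √(8.7² + 6.8²) = √(121.93) = 11.04 m/s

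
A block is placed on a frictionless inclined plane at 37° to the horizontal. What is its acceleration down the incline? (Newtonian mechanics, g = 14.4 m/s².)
a = g sin(θ) = 14.4 × sin(37°) = 14.4 × 0.6018 = 8.67 m/s²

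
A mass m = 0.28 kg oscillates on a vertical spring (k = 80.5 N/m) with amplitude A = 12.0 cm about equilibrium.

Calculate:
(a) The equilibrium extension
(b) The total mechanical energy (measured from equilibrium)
x_eq = mg/k = 0.28×9.81/80.5 = 0.03412 m = 3.412 cm
E = ½kA² = ½×80.5×(0.12)² = 0.5796 J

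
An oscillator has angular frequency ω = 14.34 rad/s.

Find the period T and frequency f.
T = 2π/ω = 2π/14.34 = 0.4382 s; f = ω/2π = 2.282 Hz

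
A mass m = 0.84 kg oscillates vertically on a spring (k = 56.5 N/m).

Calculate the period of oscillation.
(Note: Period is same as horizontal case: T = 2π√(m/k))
T = 2π√(m/k) = 2π√(0.84/56.5) = 0.7661 s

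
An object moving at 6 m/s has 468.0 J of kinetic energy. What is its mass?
KE = ½mv² → m = 2KE/v² = 2×468.0/6² = 26.0 kg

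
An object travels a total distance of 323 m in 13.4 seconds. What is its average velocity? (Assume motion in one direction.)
v_avg = Δd / Δt = 323 / 13.4 = 24.1 m/s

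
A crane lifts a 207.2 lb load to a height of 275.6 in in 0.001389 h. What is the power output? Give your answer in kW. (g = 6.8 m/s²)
W = mgh = 93.98×6.8×7 = 4474 J
P = W/t = 4474/5 = 894.7 W = 0.8947 kW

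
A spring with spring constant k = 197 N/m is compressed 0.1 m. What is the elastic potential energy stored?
PE = ½kx² = ½×197×0.1² = 0.985 J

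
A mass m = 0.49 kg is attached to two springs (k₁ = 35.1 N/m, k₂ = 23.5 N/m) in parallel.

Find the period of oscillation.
k_eq = k₁+k₂ = 58.6 N/m
T = 2π√(m/k_eq) = 2π√(0.49/58.6) = 0.5746 s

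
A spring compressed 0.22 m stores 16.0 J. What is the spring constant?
PE = ½kx² → k = 2PE/x² = 2×16.0/0.22² = 661.2 N/m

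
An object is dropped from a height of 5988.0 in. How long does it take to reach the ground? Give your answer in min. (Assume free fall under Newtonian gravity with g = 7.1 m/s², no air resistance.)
t = √(2h/g) (with unit conversion) = 0.1091 min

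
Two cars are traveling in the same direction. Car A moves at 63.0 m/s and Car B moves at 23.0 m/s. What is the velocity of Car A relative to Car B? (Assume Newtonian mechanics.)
v_rel = v_A - v_B = 63.0 - 23.0 = 40.0 m/s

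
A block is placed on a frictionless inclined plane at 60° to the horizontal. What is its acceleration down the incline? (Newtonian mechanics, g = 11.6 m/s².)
a = g sin(θ) = 11.6 × sin(60°) = 11.6 × 0.866 = 10.05 m/s²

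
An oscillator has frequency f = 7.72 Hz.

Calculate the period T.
T = 1/f = 1/7.72 = 0.1295 s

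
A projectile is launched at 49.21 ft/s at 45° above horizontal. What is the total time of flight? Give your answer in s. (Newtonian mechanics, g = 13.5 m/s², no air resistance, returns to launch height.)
T = 2v₀sin(θ)/g (with unit conversion) = 1.571 s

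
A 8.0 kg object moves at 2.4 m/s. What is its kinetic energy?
KE = ½mv² = ½×8.0×2.4² = 23.04 J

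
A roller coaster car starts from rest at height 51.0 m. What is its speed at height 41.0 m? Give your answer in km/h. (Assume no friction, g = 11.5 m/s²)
mgh₁ = ½mv₂² + mgh₂ → v₂ = √(2g(h₁−h₂)) = √(2×11.5×(51−41)) = 15.17 m/s = 54.6 km/h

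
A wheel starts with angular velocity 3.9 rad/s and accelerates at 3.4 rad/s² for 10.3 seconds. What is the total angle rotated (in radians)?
θ = ω₀t + ½αt² = 3.9×10.3 + ½×3.4×10.3² = 220.52 rad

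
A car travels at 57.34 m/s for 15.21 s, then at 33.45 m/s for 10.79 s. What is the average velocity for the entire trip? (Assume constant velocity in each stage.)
d₁ = v₁t₁ = 57.34 × 15.21 = 872.141 m
d₂ = v₂t₂ = 33.45 × 10.79 = 360.925 m
d_total = 1233.07 m, t_total = 26 s
v_avg = d_total/t_total = 1233.07/26 = 47.43 m/s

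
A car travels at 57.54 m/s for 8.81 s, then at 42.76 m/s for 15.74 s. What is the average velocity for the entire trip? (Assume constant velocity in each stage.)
d₁ = v₁t₁ = 57.54 × 8.81 = 506.927 m
d₂ = v₂t₂ = 42.76 × 15.74 = 673.042 m
d_total = 1179.97 m, t_total = 24.55 s
v_avg = d_total/t_total = 1179.97/24.55 = 48.06 m/s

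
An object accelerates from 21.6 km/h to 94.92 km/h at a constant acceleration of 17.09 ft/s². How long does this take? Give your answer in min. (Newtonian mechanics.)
t = (v - v₀)/a (with unit conversion) = 0.06516 min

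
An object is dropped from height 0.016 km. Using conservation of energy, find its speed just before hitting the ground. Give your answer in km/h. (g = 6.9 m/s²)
mgh = ½mv² → v = √(2gh) = √(2×6.9×16) = 14.86 m/s = 53.49 km/h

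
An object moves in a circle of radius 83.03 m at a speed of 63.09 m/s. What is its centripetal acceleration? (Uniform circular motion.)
a_c = v²/r = 63.09²/83.03 = 3980.35/83.03 = 47.94 m/s²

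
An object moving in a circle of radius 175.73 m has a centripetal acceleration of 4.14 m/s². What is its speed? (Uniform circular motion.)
v = √(a_c × r) = √(4.14 × 175.73) = 26.97 m/s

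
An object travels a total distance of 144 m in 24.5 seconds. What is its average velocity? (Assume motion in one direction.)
v_avg = Δd / Δt = 144 / 24.5 = 5.88 m/s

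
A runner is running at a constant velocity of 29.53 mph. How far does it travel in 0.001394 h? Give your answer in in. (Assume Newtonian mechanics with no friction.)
d = vt (with unit conversion) = 2608.0 in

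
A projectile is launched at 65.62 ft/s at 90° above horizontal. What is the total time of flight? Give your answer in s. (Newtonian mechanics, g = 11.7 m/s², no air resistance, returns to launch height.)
T = 2v₀sin(θ)/g (with unit conversion) = 3.419 s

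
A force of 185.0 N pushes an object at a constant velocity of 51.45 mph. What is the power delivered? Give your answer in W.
P = Fv = 185 N × 23 m/s = 4255 W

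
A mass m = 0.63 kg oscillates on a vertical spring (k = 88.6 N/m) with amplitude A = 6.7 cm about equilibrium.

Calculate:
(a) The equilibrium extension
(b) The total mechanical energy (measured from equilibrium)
x_eq = mg/k = 0.63×9.81/88.6 = 0.06976 m = 6.976 cm
E = ½kA² = ½×88.6×(0.067)² = 0.1989 J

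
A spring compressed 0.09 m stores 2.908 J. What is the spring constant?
PE = ½kx² → k = 2PE/x² = 2×2.908/0.09² = 718.0 N/m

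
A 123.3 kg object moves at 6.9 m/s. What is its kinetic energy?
KE = ½mv² = ½×123.3×6.9² = 2935.157 J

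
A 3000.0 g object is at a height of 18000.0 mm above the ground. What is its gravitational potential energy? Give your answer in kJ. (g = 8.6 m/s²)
PE = mgh = 3 kg × 8.6 m/s² × 18 m = 464.4 J = 0.4644 kJ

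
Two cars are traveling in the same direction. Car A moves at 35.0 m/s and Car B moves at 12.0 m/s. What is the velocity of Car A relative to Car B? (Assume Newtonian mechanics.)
v_rel = v_A - v_B = 35.0 - 12.0 = 23.0 m/s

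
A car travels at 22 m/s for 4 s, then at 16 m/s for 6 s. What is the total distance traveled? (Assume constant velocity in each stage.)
d₁ = v₁t₁ = 22 × 4 = 88 m
d₂ = v₂t₂ = 16 × 6 = 96 m
d_total = 88 + 96 = 184 m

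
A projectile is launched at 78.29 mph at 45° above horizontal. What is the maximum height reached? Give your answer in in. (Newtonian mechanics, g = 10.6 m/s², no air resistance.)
H = v₀²sin²(θ)/(2g) (with unit conversion) = 1137.0 in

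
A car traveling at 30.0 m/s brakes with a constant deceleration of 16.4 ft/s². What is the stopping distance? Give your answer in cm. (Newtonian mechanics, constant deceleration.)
d = v₀² / (2a) (with unit conversion) = 9002.0 cm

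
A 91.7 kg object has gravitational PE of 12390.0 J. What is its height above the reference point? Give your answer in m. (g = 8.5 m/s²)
PE = mgh → h = PE/(mg) = 1.239e+04 J / (91.7 kg × 8.5 m/s²) = 15.9 m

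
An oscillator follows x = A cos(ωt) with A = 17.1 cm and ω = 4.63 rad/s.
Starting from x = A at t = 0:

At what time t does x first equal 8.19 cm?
cos(ωt) = x/A = 8.19/17.1 = 0.4789
ωt = arccos(0.4789) = 1.071 rad
t = 1.071/4.63 = 0.2314 s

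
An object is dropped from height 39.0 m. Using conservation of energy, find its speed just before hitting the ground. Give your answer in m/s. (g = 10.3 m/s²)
mgh = ½mv² → v = √(2gh) = √(2×10.3×39) = 28.34 m/s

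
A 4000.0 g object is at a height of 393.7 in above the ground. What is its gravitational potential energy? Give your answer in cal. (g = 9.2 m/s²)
PE = mgh = 4 kg × 9.2 m/s² × 10 m = 368 J = 87.95 cal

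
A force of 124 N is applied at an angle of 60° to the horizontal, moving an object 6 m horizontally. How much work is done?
W = Fd cosθ = 124×6×cos(60°) = 372.0 J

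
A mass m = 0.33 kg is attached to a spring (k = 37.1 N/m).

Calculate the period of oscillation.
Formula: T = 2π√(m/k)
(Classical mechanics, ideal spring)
T = 2π√(m/k) = 2π√(0.33/37.1) = 0.5926 s; f = 1/T = 1.688 Hz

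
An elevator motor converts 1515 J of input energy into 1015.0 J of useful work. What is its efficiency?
η = W_out/W_in = 1015.0/1515 = 0.67 = 67.0%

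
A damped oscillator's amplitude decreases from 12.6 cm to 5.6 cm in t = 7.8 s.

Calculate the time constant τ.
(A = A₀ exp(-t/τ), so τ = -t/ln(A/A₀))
A/A₀ = 5.6/12.6 = 0.4444; ln(A/A₀) = -0.8109
τ = −t/ln(A/A₀) = −7.8/-0.8109 = 9.619 s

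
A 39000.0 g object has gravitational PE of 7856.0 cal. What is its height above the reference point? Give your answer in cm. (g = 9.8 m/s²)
PE = mgh → h = PE/(mg) = 3.287e+04 J / (39 kg × 9.8 m/s²) = 86 m = 8600.0 cm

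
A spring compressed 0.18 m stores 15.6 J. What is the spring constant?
PE = ½kx² → k = 2PE/x² = 2×15.6/0.18² = 963.0 N/m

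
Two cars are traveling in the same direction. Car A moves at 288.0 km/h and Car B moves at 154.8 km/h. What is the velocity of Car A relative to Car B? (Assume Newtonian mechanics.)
v_rel = v_A - v_B = 288.0 - 154.8 = 133.2 km/h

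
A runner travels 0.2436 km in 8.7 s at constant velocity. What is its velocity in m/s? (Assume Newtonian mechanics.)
v = d/t (with unit conversion) = 28.0 m/s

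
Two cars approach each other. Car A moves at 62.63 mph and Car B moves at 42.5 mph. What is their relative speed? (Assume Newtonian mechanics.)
v_rel = v_A + v_B = 62.63 + 42.5 = 105.1 mph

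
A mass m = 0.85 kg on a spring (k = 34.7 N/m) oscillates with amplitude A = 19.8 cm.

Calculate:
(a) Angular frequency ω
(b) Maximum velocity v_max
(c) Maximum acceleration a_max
ω = √(k/m) = √(34.7/0.85) = 6.389 rad/s
v_max = ωA = 6.389×0.198 = 1.265 m/s
a_max = ω²A = 6.389²×0.198 = 8.083 m/s²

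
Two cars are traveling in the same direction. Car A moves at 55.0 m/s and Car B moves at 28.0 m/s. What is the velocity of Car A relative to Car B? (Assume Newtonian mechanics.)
v_rel = v_A - v_B = 55.0 - 28.0 = 27.0 m/s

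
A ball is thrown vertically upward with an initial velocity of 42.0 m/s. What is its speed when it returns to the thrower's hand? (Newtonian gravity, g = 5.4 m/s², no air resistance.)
By conservation of energy, the ball returns at the same speed = 42.0 m/s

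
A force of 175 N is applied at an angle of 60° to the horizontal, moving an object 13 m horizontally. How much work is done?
W = Fd cosθ = 175×13×cos(60°) = 1137.5 J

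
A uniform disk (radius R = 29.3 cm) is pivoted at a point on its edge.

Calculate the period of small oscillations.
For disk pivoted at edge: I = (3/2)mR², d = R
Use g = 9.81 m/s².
I/m = (3/2)R² = 0.1288 m²; d = R = 0.293 m
T = 2π√((3/2)R²/(gR)) = 2π√(3R/(2g)) = 1.33 s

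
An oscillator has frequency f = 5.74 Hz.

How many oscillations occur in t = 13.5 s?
n = f×t = 5.74×13.5 = 77.49 oscillations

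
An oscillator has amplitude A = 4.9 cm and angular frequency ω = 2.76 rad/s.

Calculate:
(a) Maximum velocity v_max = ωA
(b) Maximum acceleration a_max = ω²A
v_max = ωA = 2.76×0.049 = 0.1352 m/s
a_max = ω²A = 2.76²×0.049 = 0.3733 m/s²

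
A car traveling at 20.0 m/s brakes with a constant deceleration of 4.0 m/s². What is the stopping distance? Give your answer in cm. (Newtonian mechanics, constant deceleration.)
d = v₀² / (2a) (with unit conversion) = 5000.0 cm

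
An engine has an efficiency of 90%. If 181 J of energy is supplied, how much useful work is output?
W_out = η × W_in = 0.9 × 181 = 162.9 J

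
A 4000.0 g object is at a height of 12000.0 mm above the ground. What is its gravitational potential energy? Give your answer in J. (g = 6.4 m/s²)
PE = mgh = 4 kg × 6.4 m/s² × 12 m = 307.2 J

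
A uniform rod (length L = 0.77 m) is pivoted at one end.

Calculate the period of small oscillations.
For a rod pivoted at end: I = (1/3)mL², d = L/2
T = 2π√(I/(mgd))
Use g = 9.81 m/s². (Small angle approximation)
I/m = (1/3)L² = 0.1976 m²; d = L/2 = 0.385 m
T = 2π√(I/(mgd)) = 2π√(0.1976/(9.81×0.385)) = 1.437 s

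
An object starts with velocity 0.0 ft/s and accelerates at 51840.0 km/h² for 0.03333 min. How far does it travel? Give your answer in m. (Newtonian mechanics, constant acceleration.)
d = v₀t + ½at² (with unit conversion) = 7.998 m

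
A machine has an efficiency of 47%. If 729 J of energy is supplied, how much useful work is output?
W_out = η × W_in = 0.47 × 729 = 342.63 J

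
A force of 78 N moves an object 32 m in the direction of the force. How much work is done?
W = Fd = 78×32 = 2496.0 J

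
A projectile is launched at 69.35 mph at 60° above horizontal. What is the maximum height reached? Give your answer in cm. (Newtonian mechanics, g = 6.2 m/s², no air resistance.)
H = v₀²sin²(θ)/(2g) (with unit conversion) = 5813.0 cm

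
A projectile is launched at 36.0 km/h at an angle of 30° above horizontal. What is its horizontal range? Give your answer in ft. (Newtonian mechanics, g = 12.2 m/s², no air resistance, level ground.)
R = v₀² sin(2θ) / g (with unit conversion) = 23.29 ft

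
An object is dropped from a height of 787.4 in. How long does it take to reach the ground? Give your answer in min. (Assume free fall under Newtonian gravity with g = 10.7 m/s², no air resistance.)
t = √(2h/g) (with unit conversion) = 0.03222 min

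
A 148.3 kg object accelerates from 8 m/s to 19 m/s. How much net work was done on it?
W_net = ΔKE = ½m(v₂² − v₁²) = ½×148.3×(19² − 8²) = 22022.55 J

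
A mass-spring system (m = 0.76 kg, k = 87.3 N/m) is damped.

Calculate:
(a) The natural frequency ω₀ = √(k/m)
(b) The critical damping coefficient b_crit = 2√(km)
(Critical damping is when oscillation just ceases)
ω₀ = √(k/m) = √(87.3/0.76) = 10.72 rad/s
b_crit = 2√(km) = 2√(87.3×0.76) = 16.29 kg/s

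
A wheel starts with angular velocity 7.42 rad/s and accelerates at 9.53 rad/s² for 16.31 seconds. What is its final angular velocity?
ω = ω₀ + αt = 7.42 + 9.53 × 16.31 = 162.85 rad/s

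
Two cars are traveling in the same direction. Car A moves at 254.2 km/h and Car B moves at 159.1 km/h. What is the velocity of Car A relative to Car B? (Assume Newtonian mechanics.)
v_rel = v_A - v_B = 254.2 - 159.1 = 95.1 km/h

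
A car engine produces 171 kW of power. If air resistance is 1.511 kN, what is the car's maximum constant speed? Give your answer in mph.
P = Fv → v = P/F = 171000 W / 1511 N = 113.2 m/s = 253.2 mph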